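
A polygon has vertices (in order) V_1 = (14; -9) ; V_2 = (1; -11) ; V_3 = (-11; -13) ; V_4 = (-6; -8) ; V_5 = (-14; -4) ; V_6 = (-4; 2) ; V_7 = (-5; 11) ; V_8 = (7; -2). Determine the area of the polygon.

Apply the shoelace (surveyor's) formula: 2A = Σ (x_i·y_{i+1} − x_{i+1}·y_i), indices taken mod 8.
Σ = (-145) + (-134) + (10) + (-88) + (-44) + (-34) + (-67) + (-35) = -537
Area = |Σ|/2 = 268.5.

268.5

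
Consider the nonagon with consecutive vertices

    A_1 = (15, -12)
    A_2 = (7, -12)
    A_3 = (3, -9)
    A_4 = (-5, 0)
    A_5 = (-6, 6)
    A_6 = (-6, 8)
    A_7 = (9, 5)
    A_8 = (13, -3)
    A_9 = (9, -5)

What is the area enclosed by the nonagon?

237.5

Apply the surveyor's formula: 2A = Σ (x_i·y_{i+1} − x_{i+1}·y_i), indices taken mod 9.
Cross-terms: -96, -27, -45, -30, -12, -102, -92, -38, -33  ⇒  Σ = -475
Area = |Σ|/2 = 237.5.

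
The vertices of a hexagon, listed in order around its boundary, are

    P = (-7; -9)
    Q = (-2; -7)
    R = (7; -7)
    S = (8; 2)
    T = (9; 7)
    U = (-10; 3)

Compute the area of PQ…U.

205

P→Q: (-7)(-7) − (-2)(-9) = 31
Q→R: (-2)(-7) − (7)(-7) = 63
R→S: (7)(2) − (8)(-7) = 70
S→T: (8)(7) − (9)(2) = 38
T→U: (9)(3) − (-10)(7) = 97
U→P: (-10)(-9) − (-7)(3) = 111
Σ = 410
Area = |Σ|/2 = 205.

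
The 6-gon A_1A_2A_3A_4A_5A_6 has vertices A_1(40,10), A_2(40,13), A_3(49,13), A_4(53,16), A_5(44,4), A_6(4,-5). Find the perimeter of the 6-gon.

|A_1A_2| = √((0)² + (3)²) = √9 = 3
|A_2A_3| = √((9)² + (0)²) = √81 = 9
|A_3A_4| = √((4)² + (3)²) = √25 = 5
|A_4A_5| = √((-9)² + (-12)²) = √225 = 15
|A_5A_6| = √((-40)² + (-9)²) = √1681 = 41
|A_6A_1| = √((36)² + (15)²) = √1521 = 39
Perimeter = 3 + 9 + 5 + 15 + 41 + 39 = 112.

112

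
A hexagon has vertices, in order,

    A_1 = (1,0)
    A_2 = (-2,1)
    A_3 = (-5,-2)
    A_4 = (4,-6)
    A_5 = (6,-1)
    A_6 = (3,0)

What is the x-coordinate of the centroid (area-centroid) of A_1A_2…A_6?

Apply the shoelace formula. First the cross-terms c_i = x_i·y_{i+1} − x_{i+1}·y_i:
  1, 9, 38, 32, 3, 0  ⇒  2A = 83, A = 41.5.
Then Σ (x_i + x_{i+1})·c_i = 245, so x̄ = 245 / (6·41.5) = 245/249.

245/249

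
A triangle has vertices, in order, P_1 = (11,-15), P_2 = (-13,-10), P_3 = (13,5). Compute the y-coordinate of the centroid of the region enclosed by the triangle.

Apply the shoelace formula. First the cross-terms c_i = x_i·y_{i+1} − x_{i+1}·y_i:
  -305, 65, -250  ⇒  2A = -490, A = -245.
Then Σ (y_i + y_{i+1})·c_i = 9800, so ȳ = 9800 / (6·(-245)) = -20/3.

-20/3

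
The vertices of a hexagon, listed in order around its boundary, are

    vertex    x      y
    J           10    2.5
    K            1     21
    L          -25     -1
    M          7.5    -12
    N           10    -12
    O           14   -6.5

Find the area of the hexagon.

636

Apply Gauss's area formula: 2A = Σ (x_i·y_{i+1} − x_{i+1}·y_i), indices taken mod 6.
Cross-terms: 207.5, 524, 307.5, 30, 103, 100  ⇒  Σ = 1272
Area = |Σ|/2 = 636.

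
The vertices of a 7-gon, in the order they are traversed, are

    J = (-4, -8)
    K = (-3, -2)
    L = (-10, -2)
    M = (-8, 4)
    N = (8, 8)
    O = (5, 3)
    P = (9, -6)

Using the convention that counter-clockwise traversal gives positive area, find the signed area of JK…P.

Apply Gauss's area formula: 2A = Σ (x_i·y_{i+1} − x_{i+1}·y_i), indices taken mod 7.
Σ = (-16) + (-14) + (-56) + (-96) + (-16) + (-57) + (-96) = -351
Signed area = Σ/2 = -175.5 (negative ⇒ clockwise traversal).

-175.5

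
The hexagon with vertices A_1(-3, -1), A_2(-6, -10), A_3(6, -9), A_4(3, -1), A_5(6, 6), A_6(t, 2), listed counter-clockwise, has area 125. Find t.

Write out the shoelace sum; only the two edges meeting at A_6 involve t:
2·Area = [(6·2 − t·6) + (t·(-1) − (-3)·2)] + 183
       = -7·t + 201 = 250
⇒ t = -7.

-7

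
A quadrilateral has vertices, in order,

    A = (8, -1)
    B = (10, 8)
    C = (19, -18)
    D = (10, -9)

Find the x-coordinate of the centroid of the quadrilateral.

37/3

Apply the surveyor's formula. First the cross-terms c_i = x_i·y_{i+1} − x_{i+1}·y_i:
  74, -332, 9, 62  ⇒  2A = -187, A = -93.5.
Then Σ (x_i + x_{i+1})·c_i = -6919, so x̄ = -6919 / (6·(-93.5)) = 37/3.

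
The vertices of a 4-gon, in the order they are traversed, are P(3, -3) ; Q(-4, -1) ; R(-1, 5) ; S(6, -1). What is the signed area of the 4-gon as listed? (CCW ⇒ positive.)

Apply the surveyor's formula: 2A = Σ (x_i·y_{i+1} − x_{i+1}·y_i), indices taken mod 4.
P→Q: (3)(-1) − (-4)(-3) = -15
Q→R: (-4)(5) − (-1)(-1) = -21
R→S: (-1)(-1) − (6)(5) = -29
S→P: (6)(-3) − (3)(-1) = -15
Σ = -80
Signed area = Σ/2 = -40 (negative ⇒ clockwise traversal).

-40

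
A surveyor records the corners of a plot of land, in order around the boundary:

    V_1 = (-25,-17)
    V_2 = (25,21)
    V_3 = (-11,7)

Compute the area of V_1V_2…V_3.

334

Apply Gauss's area formula: 2A = Σ (x_i·y_{i+1} − x_{i+1}·y_i), indices taken mod 3.
Cross-terms: -100, 406, 362  ⇒  Σ = 668
Area = |Σ|/2 = 334.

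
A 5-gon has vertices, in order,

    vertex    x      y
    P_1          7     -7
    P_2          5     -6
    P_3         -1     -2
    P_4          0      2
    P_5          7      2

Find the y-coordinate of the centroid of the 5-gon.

Apply Gauss's area formula. First the cross-terms c_i = x_i·y_{i+1} − x_{i+1}·y_i:
  -7, -16, -2, -14, -63  ⇒  2A = -102, A = -51.
Then Σ (y_i + y_{i+1})·c_i = 478, so ȳ = 478 / (6·(-51)) = -239/153.

-239/153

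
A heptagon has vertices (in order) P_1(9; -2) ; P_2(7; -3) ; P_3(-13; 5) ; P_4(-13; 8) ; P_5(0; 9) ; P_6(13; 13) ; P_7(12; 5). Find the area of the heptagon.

Apply the surveyor's formula: 2A = Σ (x_i·y_{i+1} − x_{i+1}·y_i), indices taken mod 7.
Σ = (-13) + (-4) + (-39) + (-117) + (-117) + (-91) + (-69) = -450
Area = |Σ|/2 = 225.

225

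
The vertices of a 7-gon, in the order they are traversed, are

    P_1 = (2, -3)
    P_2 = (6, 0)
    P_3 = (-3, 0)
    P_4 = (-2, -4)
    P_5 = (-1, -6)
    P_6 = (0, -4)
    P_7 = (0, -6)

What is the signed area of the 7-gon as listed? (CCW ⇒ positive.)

27

Apply Gauss's area formula: 2A = Σ (x_i·y_{i+1} − x_{i+1}·y_i), indices taken mod 7.
Σ = (18) + (0) + (12) + (8) + (4) + (0) + (12) = 54
Signed area = Σ/2 = 27 (positive ⇒ counter-clockwise traversal).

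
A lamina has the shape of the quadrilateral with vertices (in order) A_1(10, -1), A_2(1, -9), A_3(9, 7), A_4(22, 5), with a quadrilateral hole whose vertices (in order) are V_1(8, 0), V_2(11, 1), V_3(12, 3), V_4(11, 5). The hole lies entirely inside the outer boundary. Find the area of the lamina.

Outer boundary:
Apply the surveyor's formula: 2A = Σ (x_i·y_{i+1} − x_{i+1}·y_i), indices taken mod 4.
A_1→A_2: (10)(-9) − (1)(-1) = -89
A_2→A_3: (1)(7) − (9)(-9) = 88
A_3→A_4: (9)(5) − (22)(7) = -109
A_4→A_1: (22)(-1) − (10)(5) = -72
Σ = -182
Area = |Σ|/2 = 91.
Hole:
Cross-terms: 8, 21, 27, -40  ⇒  Σ = 16
Area = |Σ|/2 = 8.
Net area = 91 − 8 = 83.

83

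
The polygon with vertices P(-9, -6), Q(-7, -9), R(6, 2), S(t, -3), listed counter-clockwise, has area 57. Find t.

-10

Write out the shoelace sum; only the two edges meeting at S involve t:
2·Area = [(6·(-3) − t·2) + (t·(-6) − (-9)·(-3))] + 79
       = -8·t + 34 = 114
⇒ t = -10.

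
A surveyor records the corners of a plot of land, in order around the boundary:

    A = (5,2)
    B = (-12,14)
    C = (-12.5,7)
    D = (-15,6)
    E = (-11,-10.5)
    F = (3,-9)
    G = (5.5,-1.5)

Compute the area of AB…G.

316.25

Σ = (94) + (91) + (30) + (223.5) + (130.5) + (45) + (18.5) = 632.5
Area = |Σ|/2 = 316.25.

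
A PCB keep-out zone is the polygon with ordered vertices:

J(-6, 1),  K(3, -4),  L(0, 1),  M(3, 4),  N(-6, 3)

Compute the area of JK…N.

33

Apply the shoelace formula: 2A = Σ (x_i·y_{i+1} − x_{i+1}·y_i), indices taken mod 5.
Σ = (21) + (3) + (-3) + (33) + (12) = 66
Area = |Σ|/2 = 33.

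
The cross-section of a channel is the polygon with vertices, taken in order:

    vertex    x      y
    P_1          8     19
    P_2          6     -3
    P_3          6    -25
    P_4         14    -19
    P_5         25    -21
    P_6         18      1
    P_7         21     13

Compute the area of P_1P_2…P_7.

529

Apply the shoelace (surveyor's) formula: 2A = Σ (x_i·y_{i+1} − x_{i+1}·y_i), indices taken mod 7.
Cross-terms: -138, -132, 236, 181, 403, 213, 295  ⇒  Σ = 1058
Area = |Σ|/2 = 529.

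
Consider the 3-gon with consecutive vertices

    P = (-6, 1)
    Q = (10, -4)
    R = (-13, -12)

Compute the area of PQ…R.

Apply Gauss's area formula: 2A = Σ (x_i·y_{i+1} − x_{i+1}·y_i), indices taken mod 3.
Σ = (14) + (-172) + (-85) = -243
Area = |Σ|/2 = 121.5.

121.5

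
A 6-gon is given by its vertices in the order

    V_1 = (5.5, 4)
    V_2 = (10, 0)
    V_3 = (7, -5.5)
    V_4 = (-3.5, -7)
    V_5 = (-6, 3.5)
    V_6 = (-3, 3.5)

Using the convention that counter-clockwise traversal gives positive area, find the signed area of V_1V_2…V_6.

Apply the shoelace formula: 2A = Σ (x_i·y_{i+1} − x_{i+1}·y_i), indices taken mod 6.
Σ = (-40) + (-55) + (-68.25) + (-54.25) + (-10.5) + (-31.25) = -259.25
Signed area = Σ/2 = -129.625 (negative ⇒ clockwise traversal).

-129.625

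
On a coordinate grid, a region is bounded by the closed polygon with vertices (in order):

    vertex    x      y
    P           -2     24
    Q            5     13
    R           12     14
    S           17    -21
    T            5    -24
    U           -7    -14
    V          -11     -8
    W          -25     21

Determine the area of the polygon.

Cross-terms: -146, -86, -490, -303, -238, -98, -431, -558  ⇒  Σ = -2350
Area = |Σ|/2 = 1175.

1175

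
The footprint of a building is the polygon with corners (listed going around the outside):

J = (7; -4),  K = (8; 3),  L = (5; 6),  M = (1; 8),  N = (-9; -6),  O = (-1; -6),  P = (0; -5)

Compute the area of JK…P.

J→K: (7)(3) − (8)(-4) = 53
K→L: (8)(6) − (5)(3) = 33
L→M: (5)(8) − (1)(6) = 34
M→N: (1)(-6) − (-9)(8) = 66
N→O: (-9)(-6) − (-1)(-6) = 48
O→P: (-1)(-5) − (0)(-6) = 5
P→J: (0)(-4) − (7)(-5) = 35
Σ = 274
Area = |Σ|/2 = 137.

137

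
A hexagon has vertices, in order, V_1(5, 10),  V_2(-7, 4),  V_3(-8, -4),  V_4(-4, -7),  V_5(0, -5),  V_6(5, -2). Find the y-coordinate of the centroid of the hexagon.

1

Apply the shoelace (surveyor's) formula. First the cross-terms c_i = x_i·y_{i+1} − x_{i+1}·y_i:
  90, 60, 40, 20, 25, 60  ⇒  2A = 295, A = 147.5.
Then Σ (y_i + y_{i+1})·c_i = 885, so ȳ = 885 / (6·147.5) = 1.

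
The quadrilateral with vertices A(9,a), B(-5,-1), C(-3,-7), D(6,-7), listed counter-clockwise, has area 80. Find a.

1

The doubled signed area Σ (x_i y_{i+1} − x_{i+1} y_i) is linear in a.
With a=0 it equals 149; the coefficient of a is 11 (from the two edges through A).
So 11·a + 149 = 2·80 = 160 ⇒ a = 1.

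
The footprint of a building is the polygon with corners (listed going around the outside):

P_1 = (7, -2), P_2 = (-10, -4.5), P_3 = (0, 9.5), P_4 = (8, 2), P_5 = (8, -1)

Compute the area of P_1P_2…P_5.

Apply the shoelace (surveyor's) formula: 2A = Σ (x_i·y_{i+1} − x_{i+1}·y_i), indices taken mod 5.
P_1→P_2: (7)(-4.5) − (-10)(-2) = -51.5
P_2→P_3: (-10)(9.5) − (0)(-4.5) = -95
P_3→P_4: (0)(2) − (8)(9.5) = -76
P_4→P_5: (8)(-1) − (8)(2) = -24
P_5→P_1: (8)(-2) − (7)(-1) = -9
Σ = -255.5
Area = |Σ|/2 = 127.75.

127.75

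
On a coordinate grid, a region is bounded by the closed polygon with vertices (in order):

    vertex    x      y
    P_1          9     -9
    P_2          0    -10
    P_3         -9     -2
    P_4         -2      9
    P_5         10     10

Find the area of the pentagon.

Apply the shoelace (surveyor's) formula: 2A = Σ (x_i·y_{i+1} − x_{i+1}·y_i), indices taken mod 5.
Σ = (-90) + (-90) + (-85) + (-110) + (-180) = -555
Area = |Σ|/2 = 277.5.

277.5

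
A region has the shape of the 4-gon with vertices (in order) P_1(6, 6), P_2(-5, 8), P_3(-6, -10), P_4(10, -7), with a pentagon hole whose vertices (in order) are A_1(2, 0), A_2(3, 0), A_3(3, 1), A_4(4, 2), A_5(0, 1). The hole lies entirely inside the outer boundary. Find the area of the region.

206.5

Outer boundary:
P_1→P_2: (6)(8) − (-5)(6) = 78
P_2→P_3: (-5)(-10) − (-6)(8) = 98
P_3→P_4: (-6)(-7) − (10)(-10) = 142
P_4→P_1: (10)(6) − (6)(-7) = 102
Σ = 420
Area = |Σ|/2 = 210.
Hole:
Apply the surveyor's formula: 2A = Σ (x_i·y_{i+1} − x_{i+1}·y_i), indices taken mod 5.
A_1→A_2: (2)(0) − (3)(0) = 0
A_2→A_3: (3)(1) − (3)(0) = 3
A_3→A_4: (3)(2) − (4)(1) = 2
A_4→A_5: (4)(1) − (0)(2) = 4
A_5→A_1: (0)(0) − (2)(1) = -2
Σ = 7
Area = |Σ|/2 = 3.5.
Net area = 210 − 3.5 = 206.5.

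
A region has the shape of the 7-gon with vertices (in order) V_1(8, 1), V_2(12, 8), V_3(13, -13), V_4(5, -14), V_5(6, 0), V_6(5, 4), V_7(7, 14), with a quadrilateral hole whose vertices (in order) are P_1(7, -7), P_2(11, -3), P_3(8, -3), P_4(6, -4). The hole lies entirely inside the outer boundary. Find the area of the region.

Outer boundary:
Σ = (52) + (-260) + (-117) + (84) + (24) + (42) + (-105) = -280
Area = |Σ|/2 = 140.
Hole:
Σ = (56) + (-9) + (-14) + (-14) = 19
Area = |Σ|/2 = 9.5.
Net area = 140 − 9.5 = 130.5.

130.5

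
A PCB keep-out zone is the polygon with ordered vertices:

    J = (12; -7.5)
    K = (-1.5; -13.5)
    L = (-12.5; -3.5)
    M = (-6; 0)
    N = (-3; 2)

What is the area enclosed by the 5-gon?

185.625

Apply Gauss's area formula: 2A = Σ (x_i·y_{i+1} − x_{i+1}·y_i), indices taken mod 5.
Σ = (-173.25) + (-163.5) + (-21) + (-12) + (-1.5) = -371.25
Area = |Σ|/2 = 185.625.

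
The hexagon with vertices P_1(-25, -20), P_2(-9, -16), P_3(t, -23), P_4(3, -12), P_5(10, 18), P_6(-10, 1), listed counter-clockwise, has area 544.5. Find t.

Write out the shoelace sum; only the two edges meeting at P_3 involve t:
2·Area = [((-9)·(-23) − t·(-16)) + (t·(-12) − 3·(-23))] + 809
       = 4·t + 1085 = 1089
⇒ t = 1.

1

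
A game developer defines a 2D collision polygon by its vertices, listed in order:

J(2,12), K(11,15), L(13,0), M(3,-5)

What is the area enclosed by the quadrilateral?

Σ = (-102) + (-195) + (-65) + (46) = -316
Area = |Σ|/2 = 158.

158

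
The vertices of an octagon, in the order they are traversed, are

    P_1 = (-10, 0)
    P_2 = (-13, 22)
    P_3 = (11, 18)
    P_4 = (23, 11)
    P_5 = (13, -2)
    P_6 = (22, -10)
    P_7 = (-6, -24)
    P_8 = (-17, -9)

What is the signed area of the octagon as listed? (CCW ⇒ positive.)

Apply the surveyor's formula: 2A = Σ (x_i·y_{i+1} − x_{i+1}·y_i), indices taken mod 8.
P_1→P_2: (-10)(22) − (-13)(0) = -220
P_2→P_3: (-13)(18) − (11)(22) = -476
P_3→P_4: (11)(11) − (23)(18) = -293
P_4→P_5: (23)(-2) − (13)(11) = -189
P_5→P_6: (13)(-10) − (22)(-2) = -86
P_6→P_7: (22)(-24) − (-6)(-10) = -588
P_7→P_8: (-6)(-9) − (-17)(-24) = -354
P_8→P_1: (-17)(0) − (-10)(-9) = -90
Σ = -2296
Signed area = Σ/2 = -1148 (negative ⇒ clockwise traversal).

-1148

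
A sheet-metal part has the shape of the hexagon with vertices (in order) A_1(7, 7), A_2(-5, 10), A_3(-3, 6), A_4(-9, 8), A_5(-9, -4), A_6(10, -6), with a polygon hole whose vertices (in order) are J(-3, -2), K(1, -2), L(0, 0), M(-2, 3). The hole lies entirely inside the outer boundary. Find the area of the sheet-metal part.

214

Outer boundary:
Apply Gauss's area formula: 2A = Σ (x_i·y_{i+1} − x_{i+1}·y_i), indices taken mod 6.
Σ = (105) + (0) + (30) + (108) + (94) + (112) = 449
Area = |Σ|/2 = 224.5.
Hole:
Apply the shoelace formula: 2A = Σ (x_i·y_{i+1} − x_{i+1}·y_i), indices taken mod 4.
Σ = (8) + (0) + (0) + (13) = 21
Area = |Σ|/2 = 10.5.
Net area = 224.5 − 10.5 = 214.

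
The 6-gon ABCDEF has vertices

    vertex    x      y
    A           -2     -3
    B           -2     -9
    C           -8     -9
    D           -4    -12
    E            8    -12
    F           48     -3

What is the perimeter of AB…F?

|AB| = √((0)² + (-6)²) = √36 = 6
|BC| = √((-6)² + (0)²) = √36 = 6
|CD| = √((4)² + (-3)²) = √25 = 5
|DE| = √((12)² + (0)²) = √144 = 12
|EF| = √((40)² + (9)²) = √1681 = 41
|FA| = √((-50)² + (0)²) = √2500 = 50
Perimeter = 6 + 6 + 5 + 12 + 41 + 50 = 120.

120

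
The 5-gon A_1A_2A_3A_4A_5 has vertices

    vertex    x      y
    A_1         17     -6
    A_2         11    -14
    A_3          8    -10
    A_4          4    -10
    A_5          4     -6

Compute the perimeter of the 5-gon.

36

|A_1A_2| = √((-6)² + (-8)²) = √100 = 10
|A_2A_3| = √((-3)² + (4)²) = √25 = 5
|A_3A_4| = √((-4)² + (0)²) = √16 = 4
|A_4A_5| = √((0)² + (4)²) = √16 = 4
|A_5A_1| = √((13)² + (0)²) = √169 = 13
Perimeter = 10 + 5 + 4 + 4 + 13 = 36.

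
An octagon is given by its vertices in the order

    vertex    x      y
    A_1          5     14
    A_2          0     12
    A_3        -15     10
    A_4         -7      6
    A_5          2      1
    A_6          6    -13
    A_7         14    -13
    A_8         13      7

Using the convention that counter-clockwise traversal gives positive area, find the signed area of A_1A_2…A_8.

343.5

Apply the surveyor's formula: 2A = Σ (x_i·y_{i+1} − x_{i+1}·y_i), indices taken mod 8.
Cross-terms: 60, 180, -20, -19, -32, 104, 267, 147  ⇒  Σ = 687
Signed area = Σ/2 = 343.5 (positive ⇒ counter-clockwise traversal).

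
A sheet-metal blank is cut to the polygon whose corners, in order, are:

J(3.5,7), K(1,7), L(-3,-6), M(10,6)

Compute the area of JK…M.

61.75

Apply Gauss's area formula: 2A = Σ (x_i·y_{i+1} − x_{i+1}·y_i), indices taken mod 4.
Σ = (17.5) + (15) + (42) + (49) = 123.5
Area = |Σ|/2 = 61.75.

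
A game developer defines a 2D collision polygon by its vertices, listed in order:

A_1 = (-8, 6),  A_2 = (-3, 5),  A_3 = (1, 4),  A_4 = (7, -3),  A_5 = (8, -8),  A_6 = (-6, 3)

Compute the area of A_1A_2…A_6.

69

Cross-terms: -22, -17, -31, -32, -24, -12  ⇒  Σ = -138
Area = |Σ|/2 = 69.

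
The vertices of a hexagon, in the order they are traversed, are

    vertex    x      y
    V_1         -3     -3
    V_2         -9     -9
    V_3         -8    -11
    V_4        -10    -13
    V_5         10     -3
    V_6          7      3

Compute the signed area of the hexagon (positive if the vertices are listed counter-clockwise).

Apply the shoelace (surveyor's) formula: 2A = Σ (x_i·y_{i+1} − x_{i+1}·y_i), indices taken mod 6.
Σ = (0) + (27) + (-6) + (160) + (51) + (-12) = 220
Signed area = Σ/2 = 110 (positive ⇒ counter-clockwise traversal).

110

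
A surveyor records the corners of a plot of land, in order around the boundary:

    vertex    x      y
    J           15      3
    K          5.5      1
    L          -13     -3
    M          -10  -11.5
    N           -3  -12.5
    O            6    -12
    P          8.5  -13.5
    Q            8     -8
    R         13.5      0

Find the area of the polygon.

262.75

Apply the shoelace (surveyor's) formula: 2A = Σ (x_i·y_{i+1} − x_{i+1}·y_i), indices taken mod 9.
Σ = (-1.5) + (-3.5) + (119.5) + (90.5) + (111) + (21) + (40) + (108) + (40.5) = 525.5
Area = |Σ|/2 = 262.75.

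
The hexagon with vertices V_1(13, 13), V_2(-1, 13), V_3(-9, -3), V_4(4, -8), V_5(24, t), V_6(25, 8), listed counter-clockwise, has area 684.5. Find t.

The doubled signed area Σ (x_i y_{i+1} − x_{i+1} y_i) is linear in t.
With t=0 it equals 991; the coefficient of t is -21 (from the two edges through V_5).
So -21·t + 991 = 2·684.5 = 1369 ⇒ t = -18.

-18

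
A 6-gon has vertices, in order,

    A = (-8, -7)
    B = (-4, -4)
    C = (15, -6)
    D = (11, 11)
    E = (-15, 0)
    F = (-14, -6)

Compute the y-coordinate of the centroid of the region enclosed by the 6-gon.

Apply Gauss's area formula. First the cross-terms c_i = x_i·y_{i+1} − x_{i+1}·y_i:
  4, 84, 231, 165, 90, 50  ⇒  2A = 624, A = 312.
Then Σ (y_i + y_{i+1})·c_i = 896, so ȳ = 896 / (6·312) = 56/117.

56/117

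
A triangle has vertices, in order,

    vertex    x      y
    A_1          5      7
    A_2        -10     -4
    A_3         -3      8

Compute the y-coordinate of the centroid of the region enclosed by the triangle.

Apply Gauss's area formula. First the cross-terms c_i = x_i·y_{i+1} − x_{i+1}·y_i:
  50, -92, -61  ⇒  2A = -103, A = -51.5.
Then Σ (y_i + y_{i+1})·c_i = -1133, so ȳ = -1133 / (6·(-51.5)) = 11/3.

11/3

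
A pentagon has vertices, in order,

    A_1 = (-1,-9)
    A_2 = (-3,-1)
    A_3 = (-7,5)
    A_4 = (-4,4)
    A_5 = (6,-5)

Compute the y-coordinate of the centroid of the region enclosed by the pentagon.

Apply the shoelace (surveyor's) formula. First the cross-terms c_i = x_i·y_{i+1} − x_{i+1}·y_i:
  -26, -22, -8, -4, -59  ⇒  2A = -119, A = -59.5.
Then Σ (y_i + y_{i+1})·c_i = 930, so ȳ = 930 / (6·(-59.5)) = -310/119.

-310/119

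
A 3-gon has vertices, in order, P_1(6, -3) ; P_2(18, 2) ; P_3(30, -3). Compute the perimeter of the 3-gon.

|P_1P_2| = √((12)² + (5)²) = √169 = 13
|P_2P_3| = √((12)² + (-5)²) = √169 = 13
|P_3P_1| = √((-24)² + (0)²) = √576 = 24
Perimeter = 13 + 13 + 24 = 50.

50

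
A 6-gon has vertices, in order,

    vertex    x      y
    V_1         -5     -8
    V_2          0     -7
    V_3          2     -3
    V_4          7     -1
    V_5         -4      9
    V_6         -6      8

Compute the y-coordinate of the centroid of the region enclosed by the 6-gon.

Apply the shoelace formula. First the cross-terms c_i = x_i·y_{i+1} − x_{i+1}·y_i:
  35, 14, 19, 59, 22, 88  ⇒  2A = 237, A = 118.5.
Then Σ (y_i + y_{i+1})·c_i = 105, so ȳ = 105 / (6·118.5) = 35/237.

35/237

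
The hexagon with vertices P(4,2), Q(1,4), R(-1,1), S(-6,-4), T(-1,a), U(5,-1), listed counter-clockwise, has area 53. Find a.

Write out the shoelace sum; only the two edges meeting at T involve a:
2·Area = [((-6)·a − (-1)·(-4)) + ((-1)·(-1) − 5·a)] + 43
       = -11·a + 40 = 106
⇒ a = -6.

-6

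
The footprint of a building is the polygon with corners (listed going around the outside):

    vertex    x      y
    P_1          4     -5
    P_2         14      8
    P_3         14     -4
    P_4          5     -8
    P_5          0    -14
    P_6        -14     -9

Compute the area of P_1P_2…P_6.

159

Apply the surveyor's formula: 2A = Σ (x_i·y_{i+1} − x_{i+1}·y_i), indices taken mod 6.
Σ = (102) + (-168) + (-92) + (-70) + (-196) + (106) = -318
Area = |Σ|/2 = 159.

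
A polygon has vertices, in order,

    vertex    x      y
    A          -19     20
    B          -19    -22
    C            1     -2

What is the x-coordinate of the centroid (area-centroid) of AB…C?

Apply the shoelace formula. First the cross-terms c_i = x_i·y_{i+1} − x_{i+1}·y_i:
  798, 60, -18  ⇒  2A = 840, A = 420.
Then Σ (x_i + x_{i+1})·c_i = -31080, so x̄ = -31080 / (6·420) = -37/3.

-37/3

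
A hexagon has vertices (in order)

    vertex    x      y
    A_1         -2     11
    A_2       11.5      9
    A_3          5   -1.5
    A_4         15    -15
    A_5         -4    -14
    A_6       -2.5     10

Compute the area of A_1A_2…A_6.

Apply the shoelace formula: 2A = Σ (x_i·y_{i+1} − x_{i+1}·y_i), indices taken mod 6.
A_1→A_2: (-2)(9) − (11.5)(11) = -144.5
A_2→A_3: (11.5)(-1.5) − (5)(9) = -62.25
A_3→A_4: (5)(-15) − (15)(-1.5) = -52.5
A_4→A_5: (15)(-14) − (-4)(-15) = -270
A_5→A_6: (-4)(10) − (-2.5)(-14) = -75
A_6→A_1: (-2.5)(11) − (-2)(10) = -7.5
Σ = -611.75
Area = |Σ|/2 = 305.875.

305.875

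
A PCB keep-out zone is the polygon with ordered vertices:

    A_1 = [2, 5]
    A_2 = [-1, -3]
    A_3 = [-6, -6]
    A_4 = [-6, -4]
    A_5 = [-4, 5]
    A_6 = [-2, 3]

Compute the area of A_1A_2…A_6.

44.5

Apply the surveyor's formula: 2A = Σ (x_i·y_{i+1} − x_{i+1}·y_i), indices taken mod 6.
Σ = (-1) + (-12) + (-12) + (-46) + (-2) + (-16) = -89
Area = |Σ|/2 = 44.5.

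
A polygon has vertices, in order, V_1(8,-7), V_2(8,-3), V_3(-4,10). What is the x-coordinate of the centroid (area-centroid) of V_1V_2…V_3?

Apply the shoelace (surveyor's) formula. First the cross-terms c_i = x_i·y_{i+1} − x_{i+1}·y_i:
  32, 68, -52  ⇒  2A = 48, A = 24.
Then Σ (x_i + x_{i+1})·c_i = 576, so x̄ = 576 / (6·24) = 4.

4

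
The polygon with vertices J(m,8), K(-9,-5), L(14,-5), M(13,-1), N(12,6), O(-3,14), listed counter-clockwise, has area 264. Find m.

-2

Write out the shoelace sum; only the two edges meeting at J involve m:
2·Area = [((-3)·8 − m·14) + (m·(-5) − (-9)·8)] + 442
       = -19·m + 490 = 528
⇒ m = -2.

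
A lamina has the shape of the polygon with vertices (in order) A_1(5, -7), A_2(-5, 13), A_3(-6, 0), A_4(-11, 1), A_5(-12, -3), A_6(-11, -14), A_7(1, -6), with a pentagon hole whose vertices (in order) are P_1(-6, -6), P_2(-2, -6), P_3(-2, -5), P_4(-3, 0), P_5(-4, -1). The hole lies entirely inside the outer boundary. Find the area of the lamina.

Outer boundary:
Σ = (30) + (78) + (-6) + (45) + (135) + (80) + (23) = 385
Area = |Σ|/2 = 192.5.
Hole:
Apply the surveyor's formula: 2A = Σ (x_i·y_{i+1} − x_{i+1}·y_i), indices taken mod 5.
Σ = (24) + (-2) + (-15) + (3) + (18) = 28
Area = |Σ|/2 = 14.
Net area = 192.5 − 14 = 178.5.

178.5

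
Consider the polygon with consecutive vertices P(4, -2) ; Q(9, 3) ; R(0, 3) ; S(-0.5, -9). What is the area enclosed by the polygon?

47.75

Apply the shoelace (surveyor's) formula: 2A = Σ (x_i·y_{i+1} − x_{i+1}·y_i), indices taken mod 4.
Σ = (30) + (27) + (1.5) + (37) = 95.5
Area = |Σ|/2 = 47.75.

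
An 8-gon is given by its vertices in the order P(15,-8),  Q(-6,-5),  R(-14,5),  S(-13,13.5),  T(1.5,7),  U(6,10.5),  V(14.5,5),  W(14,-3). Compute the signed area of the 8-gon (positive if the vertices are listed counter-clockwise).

-393.625

Apply the surveyor's formula: 2A = Σ (x_i·y_{i+1} − x_{i+1}·y_i), indices taken mod 8.
P→Q: (15)(-5) − (-6)(-8) = -123
Q→R: (-6)(5) − (-14)(-5) = -100
R→S: (-14)(13.5) − (-13)(5) = -124
S→T: (-13)(7) − (1.5)(13.5) = -111.25
T→U: (1.5)(10.5) − (6)(7) = -26.25
U→V: (6)(5) − (14.5)(10.5) = -122.25
V→W: (14.5)(-3) − (14)(5) = -113.5
W→P: (14)(-8) − (15)(-3) = -67
Σ = -787.25
Signed area = Σ/2 = -393.625 (negative ⇒ clockwise traversal).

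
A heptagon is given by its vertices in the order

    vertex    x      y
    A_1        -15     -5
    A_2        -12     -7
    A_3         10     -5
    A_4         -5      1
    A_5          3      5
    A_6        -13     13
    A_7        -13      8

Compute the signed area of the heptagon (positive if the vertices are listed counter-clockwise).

243

A_1→A_2: (-15)(-7) − (-12)(-5) = 45
A_2→A_3: (-12)(-5) − (10)(-7) = 130
A_3→A_4: (10)(1) − (-5)(-5) = -15
A_4→A_5: (-5)(5) − (3)(1) = -28
A_5→A_6: (3)(13) − (-13)(5) = 104
A_6→A_7: (-13)(8) − (-13)(13) = 65
A_7→A_1: (-13)(-5) − (-15)(8) = 185
Σ = 486
Signed area = Σ/2 = 243 (positive ⇒ counter-clockwise traversal).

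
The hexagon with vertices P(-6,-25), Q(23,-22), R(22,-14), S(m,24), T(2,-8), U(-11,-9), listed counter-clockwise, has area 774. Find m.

Write out the shoelace sum; only the two edges meeting at S involve m:
2·Area = [(22·24 − m·(-14)) + (m·(-8) − 2·24)] + 984
       = 6·m + 1464 = 1548
⇒ m = 14.

14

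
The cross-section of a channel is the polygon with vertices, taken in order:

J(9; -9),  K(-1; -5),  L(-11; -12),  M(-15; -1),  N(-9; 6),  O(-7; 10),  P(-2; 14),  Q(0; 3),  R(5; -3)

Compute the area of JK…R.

265

Apply the shoelace (surveyor's) formula: 2A = Σ (x_i·y_{i+1} − x_{i+1}·y_i), indices taken mod 9.
Cross-terms: -54, -43, -169, -99, -48, -78, -6, -15, -18  ⇒  Σ = -530
Area = |Σ|/2 = 265.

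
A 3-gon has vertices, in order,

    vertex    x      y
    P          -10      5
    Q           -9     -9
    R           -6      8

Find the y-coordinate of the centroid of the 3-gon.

Apply the surveyor's formula. First the cross-terms c_i = x_i·y_{i+1} − x_{i+1}·y_i:
  135, -126, 50  ⇒  2A = 59, A = 29.5.
Then Σ (y_i + y_{i+1})·c_i = 236, so ȳ = 236 / (6·29.5) = 4/3.

4/3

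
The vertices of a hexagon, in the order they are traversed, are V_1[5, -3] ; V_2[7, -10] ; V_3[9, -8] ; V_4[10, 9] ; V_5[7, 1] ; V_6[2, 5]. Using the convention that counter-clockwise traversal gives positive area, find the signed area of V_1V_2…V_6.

57.5

V_1→V_2: (5)(-10) − (7)(-3) = -29
V_2→V_3: (7)(-8) − (9)(-10) = 34
V_3→V_4: (9)(9) − (10)(-8) = 161
V_4→V_5: (10)(1) − (7)(9) = -53
V_5→V_6: (7)(5) − (2)(1) = 33
V_6→V_1: (2)(-3) − (5)(5) = -31
Σ = 115
Signed area = Σ/2 = 57.5 (positive ⇒ counter-clockwise traversal).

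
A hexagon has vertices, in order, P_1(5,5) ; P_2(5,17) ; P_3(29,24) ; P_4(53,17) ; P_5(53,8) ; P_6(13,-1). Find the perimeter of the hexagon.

122

|P_1P_2| = √((0)² + (12)²) = √144 = 12
|P_2P_3| = √((24)² + (7)²) = √625 = 25
|P_3P_4| = √((24)² + (-7)²) = √625 = 25
|P_4P_5| = √((0)² + (-9)²) = √81 = 9
|P_5P_6| = √((-40)² + (-9)²) = √1681 = 41
|P_6P_1| = √((-8)² + (6)²) = √100 = 10
Perimeter = 12 + 25 + 25 + 9 + 41 + 10 = 122.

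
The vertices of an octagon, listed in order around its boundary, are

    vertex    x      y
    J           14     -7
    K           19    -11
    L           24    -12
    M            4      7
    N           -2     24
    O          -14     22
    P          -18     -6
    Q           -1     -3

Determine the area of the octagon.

605

Σ = (-21) + (36) + (216) + (110) + (292) + (480) + (48) + (49) = 1210
Area = |Σ|/2 = 605.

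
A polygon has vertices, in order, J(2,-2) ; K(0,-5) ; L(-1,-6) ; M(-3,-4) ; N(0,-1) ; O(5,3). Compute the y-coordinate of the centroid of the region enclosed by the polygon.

-244/111

Apply the surveyor's formula. First the cross-terms c_i = x_i·y_{i+1} − x_{i+1}·y_i:
  -10, -5, -14, 3, 5, -16  ⇒  2A = -37, A = -18.5.
Then Σ (y_i + y_{i+1})·c_i = 244, so ȳ = 244 / (6·(-18.5)) = -244/111.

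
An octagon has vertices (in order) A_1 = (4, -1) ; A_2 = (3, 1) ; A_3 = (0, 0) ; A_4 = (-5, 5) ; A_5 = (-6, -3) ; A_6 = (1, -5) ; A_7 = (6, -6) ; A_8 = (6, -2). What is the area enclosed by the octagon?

67.5

Apply the shoelace formula: 2A = Σ (x_i·y_{i+1} − x_{i+1}·y_i), indices taken mod 8.
Σ = (7) + (0) + (0) + (45) + (33) + (24) + (24) + (2) = 135
Area = |Σ|/2 = 67.5.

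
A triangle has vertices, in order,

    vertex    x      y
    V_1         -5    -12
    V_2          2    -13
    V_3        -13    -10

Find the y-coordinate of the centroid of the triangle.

-35/3

Apply the surveyor's formula. First the cross-terms c_i = x_i·y_{i+1} − x_{i+1}·y_i:
  89, -189, 106  ⇒  2A = 6, A = 3.
Then Σ (y_i + y_{i+1})·c_i = -210, so ȳ = -210 / (6·3) = -35/3.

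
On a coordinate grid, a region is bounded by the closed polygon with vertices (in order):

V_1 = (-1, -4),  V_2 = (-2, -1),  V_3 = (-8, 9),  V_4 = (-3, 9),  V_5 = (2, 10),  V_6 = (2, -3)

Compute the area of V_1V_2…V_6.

Apply the shoelace (surveyor's) formula: 2A = Σ (x_i·y_{i+1} − x_{i+1}·y_i), indices taken mod 6.
V_1→V_2: (-1)(-1) − (-2)(-4) = -7
V_2→V_3: (-2)(9) − (-8)(-1) = -26
V_3→V_4: (-8)(9) − (-3)(9) = -45
V_4→V_5: (-3)(10) − (2)(9) = -48
V_5→V_6: (2)(-3) − (2)(10) = -26
V_6→V_1: (2)(-4) − (-1)(-3) = -11
Σ = -163
Area = |Σ|/2 = 81.5.

81.5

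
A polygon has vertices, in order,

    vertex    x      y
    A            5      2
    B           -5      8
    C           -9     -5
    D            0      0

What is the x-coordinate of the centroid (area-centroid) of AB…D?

Apply the shoelace formula. First the cross-terms c_i = x_i·y_{i+1} − x_{i+1}·y_i:
  50, 97, 0, 0  ⇒  2A = 147, A = 73.5.
Then Σ (x_i + x_{i+1})·c_i = -1358, so x̄ = -1358 / (6·73.5) = -194/63.

-194/63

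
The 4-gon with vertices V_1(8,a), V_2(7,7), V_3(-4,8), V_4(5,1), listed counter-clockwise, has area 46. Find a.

-2

Write out the shoelace sum; only the two edges meeting at V_1 involve a:
2·Area = [(5·a − 8·1) + (8·7 − 7·a)] + 40
       = -2·a + 88 = 92
⇒ a = -2.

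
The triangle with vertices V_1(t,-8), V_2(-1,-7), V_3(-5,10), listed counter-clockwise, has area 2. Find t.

The doubled signed area Σ (x_i y_{i+1} − x_{i+1} y_i) is linear in t.
With t=0 it equals -13; the coefficient of t is -17 (from the two edges through V_1).
So -17·t + -13 = 2·2 = 4 ⇒ t = -1.

-1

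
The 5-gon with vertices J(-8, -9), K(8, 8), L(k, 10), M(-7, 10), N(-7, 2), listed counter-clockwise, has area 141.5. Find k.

-5

The doubled signed area Σ (x_i y_{i+1} − x_{i+1} y_i) is linear in k.
With k=0 it equals 293; the coefficient of k is 2 (from the two edges through L).
So 2·k + 293 = 2·141.5 = 283 ⇒ k = -5.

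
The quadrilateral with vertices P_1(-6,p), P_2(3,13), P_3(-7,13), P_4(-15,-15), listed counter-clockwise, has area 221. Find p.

Write out the shoelace sum; only the two edges meeting at P_1 involve p:
2·Area = [((-15)·p − (-6)·(-15)) + ((-6)·13 − 3·p)] + 430
       = -18·p + 262 = 442
⇒ p = -10.

-10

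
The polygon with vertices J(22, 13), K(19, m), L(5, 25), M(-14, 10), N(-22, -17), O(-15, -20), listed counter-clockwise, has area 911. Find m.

The doubled signed area Σ (x_i y_{i+1} − x_{i+1} y_i) is linear in m.
With m=0 it equals 1516; the coefficient of m is 17 (from the two edges through K).
So 17·m + 1516 = 2·911 = 1822 ⇒ m = 18.

18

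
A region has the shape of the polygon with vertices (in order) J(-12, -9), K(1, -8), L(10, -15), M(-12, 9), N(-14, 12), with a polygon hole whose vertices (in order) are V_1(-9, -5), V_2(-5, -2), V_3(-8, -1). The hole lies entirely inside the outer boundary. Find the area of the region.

159.5

Outer boundary:
Σ = (105) + (65) + (-90) + (-18) + (270) = 332
Area = |Σ|/2 = 166.
Hole:
V_1→V_2: (-9)(-2) − (-5)(-5) = -7
V_2→V_3: (-5)(-1) − (-8)(-2) = -11
V_3→V_1: (-8)(-5) − (-9)(-1) = 31
Σ = 13
Area = |Σ|/2 = 6.5.
Net area = 166 − 6.5 = 159.5.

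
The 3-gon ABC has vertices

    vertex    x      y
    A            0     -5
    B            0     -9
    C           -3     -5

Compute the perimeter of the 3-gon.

|AB| = √((0)² + (-4)²) = √16 = 4
|BC| = √((-3)² + (4)²) = √25 = 5
|CA| = √((3)² + (0)²) = √9 = 3
Perimeter = 4 + 5 + 3 = 12.

12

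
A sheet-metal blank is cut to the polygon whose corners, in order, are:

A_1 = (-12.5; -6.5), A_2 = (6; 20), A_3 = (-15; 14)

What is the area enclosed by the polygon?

222.75

Apply the shoelace (surveyor's) formula: 2A = Σ (x_i·y_{i+1} − x_{i+1}·y_i), indices taken mod 3.
Σ = (-211) + (384) + (272.5) = 445.5
Area = |Σ|/2 = 222.75.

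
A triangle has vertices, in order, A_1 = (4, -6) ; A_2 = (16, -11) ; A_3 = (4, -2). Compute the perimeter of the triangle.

|A_1A_2| = √((12)² + (-5)²) = √169 = 13
|A_2A_3| = √((-12)² + (9)²) = √225 = 15
|A_3A_1| = √((0)² + (-4)²) = √16 = 4
Perimeter = 13 + 15 + 4 = 32.

32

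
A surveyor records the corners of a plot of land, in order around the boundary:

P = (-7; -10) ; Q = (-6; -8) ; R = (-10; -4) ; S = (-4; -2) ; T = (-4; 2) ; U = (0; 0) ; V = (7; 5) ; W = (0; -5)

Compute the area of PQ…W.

71

Apply Gauss's area formula: 2A = Σ (x_i·y_{i+1} − x_{i+1}·y_i), indices taken mod 8.
Σ = (-4) + (-56) + (4) + (-16) + (0) + (0) + (-35) + (-35) = -142
Area = |Σ|/2 = 71.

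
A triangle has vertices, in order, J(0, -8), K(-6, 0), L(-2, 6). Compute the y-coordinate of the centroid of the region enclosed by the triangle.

Apply the shoelace (surveyor's) formula. First the cross-terms c_i = x_i·y_{i+1} − x_{i+1}·y_i:
  -48, -36, 16  ⇒  2A = -68, A = -34.
Then Σ (y_i + y_{i+1})·c_i = 136, so ȳ = 136 / (6·(-34)) = -2/3.

-2/3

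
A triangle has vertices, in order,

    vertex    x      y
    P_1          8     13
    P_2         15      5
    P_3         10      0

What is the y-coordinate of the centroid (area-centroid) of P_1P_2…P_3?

Apply the surveyor's formula. First the cross-terms c_i = x_i·y_{i+1} − x_{i+1}·y_i:
  -155, -50, 130  ⇒  2A = -75, A = -37.5.
Then Σ (y_i + y_{i+1})·c_i = -1350, so ȳ = -1350 / (6·(-37.5)) = 6.

6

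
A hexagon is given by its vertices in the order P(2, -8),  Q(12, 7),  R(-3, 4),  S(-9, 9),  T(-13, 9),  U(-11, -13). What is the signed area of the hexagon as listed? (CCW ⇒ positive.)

303

Apply the surveyor's formula: 2A = Σ (x_i·y_{i+1} − x_{i+1}·y_i), indices taken mod 6.
Σ = (110) + (69) + (9) + (36) + (268) + (114) = 606
Signed area = Σ/2 = 303 (positive ⇒ counter-clockwise traversal).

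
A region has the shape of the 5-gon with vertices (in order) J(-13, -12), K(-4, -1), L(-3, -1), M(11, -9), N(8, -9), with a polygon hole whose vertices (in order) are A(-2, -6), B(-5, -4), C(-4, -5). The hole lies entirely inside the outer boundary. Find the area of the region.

117.5

Outer boundary:
Σ = (-35) + (1) + (38) + (-27) + (-213) = -236
Area = |Σ|/2 = 118.
Hole:
Apply the shoelace (surveyor's) formula: 2A = Σ (x_i·y_{i+1} − x_{i+1}·y_i), indices taken mod 3.
A→B: (-2)(-4) − (-5)(-6) = -22
B→C: (-5)(-5) − (-4)(-4) = 9
C→A: (-4)(-6) − (-2)(-5) = 14
Σ = 1
Area = |Σ|/2 = 0.5.
Net area = 118 − 0.5 = 117.5.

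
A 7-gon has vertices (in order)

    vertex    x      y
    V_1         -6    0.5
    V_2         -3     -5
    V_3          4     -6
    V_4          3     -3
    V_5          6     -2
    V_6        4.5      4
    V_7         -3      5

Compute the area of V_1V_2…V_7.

Apply the surveyor's formula: 2A = Σ (x_i·y_{i+1} − x_{i+1}·y_i), indices taken mod 7.
V_1→V_2: (-6)(-5) − (-3)(0.5) = 31.5
V_2→V_3: (-3)(-6) − (4)(-5) = 38
V_3→V_4: (4)(-3) − (3)(-6) = 6
V_4→V_5: (3)(-2) − (6)(-3) = 12
V_5→V_6: (6)(4) − (4.5)(-2) = 33
V_6→V_7: (4.5)(5) − (-3)(4) = 34.5
V_7→V_1: (-3)(0.5) − (-6)(5) = 28.5
Σ = 183.5
Area = |Σ|/2 = 91.75.

91.75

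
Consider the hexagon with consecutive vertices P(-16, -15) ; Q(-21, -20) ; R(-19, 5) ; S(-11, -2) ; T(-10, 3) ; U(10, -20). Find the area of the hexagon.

Σ = (5) + (-485) + (93) + (-53) + (170) + (-470) = -740
Area = |Σ|/2 = 370.

370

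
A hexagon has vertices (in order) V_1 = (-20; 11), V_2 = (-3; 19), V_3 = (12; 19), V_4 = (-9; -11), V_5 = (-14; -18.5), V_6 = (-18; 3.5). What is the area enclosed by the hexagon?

545.25

Apply Gauss's area formula: 2A = Σ (x_i·y_{i+1} − x_{i+1}·y_i), indices taken mod 6.
Cross-terms: -347, -285, 39, 12.5, -382, -128  ⇒  Σ = -1090.5
Area = |Σ|/2 = 545.25.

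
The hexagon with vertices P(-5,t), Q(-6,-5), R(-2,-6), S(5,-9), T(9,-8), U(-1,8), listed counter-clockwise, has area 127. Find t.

2

The doubled signed area Σ (x_i y_{i+1} − x_{i+1} y_i) is linear in t.
With t=0 it equals 244; the coefficient of t is 5 (from the two edges through P).
So 5·t + 244 = 2·127 = 254 ⇒ t = 2.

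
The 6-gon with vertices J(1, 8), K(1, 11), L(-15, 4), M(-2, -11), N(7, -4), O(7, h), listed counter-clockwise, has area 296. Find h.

13

Write out the shoelace sum; only the two edges meeting at O involve h:
2·Area = [(7·h − 7·(-4)) + (7·8 − 1·h)] + 430
       = 6·h + 514 = 592
⇒ h = 13.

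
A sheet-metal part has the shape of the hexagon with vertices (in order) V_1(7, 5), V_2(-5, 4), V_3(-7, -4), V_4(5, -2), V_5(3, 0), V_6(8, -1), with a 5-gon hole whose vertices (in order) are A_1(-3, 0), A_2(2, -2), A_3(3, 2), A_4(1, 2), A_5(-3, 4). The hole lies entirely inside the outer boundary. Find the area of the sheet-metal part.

Outer boundary:
Apply Gauss's area formula: 2A = Σ (x_i·y_{i+1} − x_{i+1}·y_i), indices taken mod 6.
Cross-terms: 53, 48, 34, 6, -3, 47  ⇒  Σ = 185
Area = |Σ|/2 = 92.5.
Hole:
Apply Gauss's area formula: 2A = Σ (x_i·y_{i+1} − x_{i+1}·y_i), indices taken mod 5.
Σ = (6) + (10) + (4) + (10) + (12) = 42
Area = |Σ|/2 = 21.
Net area = 92.5 − 21 = 71.5.

71.5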